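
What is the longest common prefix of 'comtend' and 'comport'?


Compare from the start: 3 characters match: 'com'. Mismatch at position 4: 't' vs 'p'.

com


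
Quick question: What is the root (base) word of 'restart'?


Remove prefix 're' from 'restart' to get root 'start'.

start


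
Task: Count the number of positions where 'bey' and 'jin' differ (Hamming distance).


Alignment:
Position 1: 'b' vs 'j' = DIFFER
Position 2: 'e' vs 'i' = DIFFER
Position 3: 'y' vs 'n' = DIFFER
Total differences: 3

3


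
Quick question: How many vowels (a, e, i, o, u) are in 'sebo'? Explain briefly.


Vowels in 'sebo': e, o = 2 vowels.

2


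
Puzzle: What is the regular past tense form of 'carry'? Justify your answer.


Apply rule: Change -y to -ied. 'carry' becomes 'carried'.

carried


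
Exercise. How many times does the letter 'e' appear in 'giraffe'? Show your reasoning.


Letter 'e' in 'giraffe': found at position(s) 7 = 1 occurrence(s).

1


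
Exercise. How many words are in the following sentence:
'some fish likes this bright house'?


Split into words: some | fish | likes | this | bright | house = 6 words.

6


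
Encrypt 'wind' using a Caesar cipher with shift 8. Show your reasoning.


Shift each letter by 8: w -> e, i -> q, n -> v, d -> l. Result: 'eqvl'.

eqvl


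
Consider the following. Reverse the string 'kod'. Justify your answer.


Reverse 'kod' character by character: 'dok'.

dok


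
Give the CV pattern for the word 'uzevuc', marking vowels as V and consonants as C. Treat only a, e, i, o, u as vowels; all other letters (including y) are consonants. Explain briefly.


Letter mapping: u = V, z = C, e = V, v = C, u = V, c = C.

VCVCVC


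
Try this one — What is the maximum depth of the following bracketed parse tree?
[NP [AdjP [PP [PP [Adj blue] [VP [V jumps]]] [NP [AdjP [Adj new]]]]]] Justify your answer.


Count bracket nesting levels:
'[' at pos 0: depth = 1
'[' at pos 4: depth = 2
'[' at pos 10: depth = 3
'[' at pos 14: depth = 4
'[' at pos 18: depth = 5
'[' at pos 29: depth = 5
'[' at pos 33: depth = 6
'[' at pos 45: depth = 4
'[' at pos 49: depth = 5
'[' at pos 55: depth = 6
Maximum depth reached: 6

6


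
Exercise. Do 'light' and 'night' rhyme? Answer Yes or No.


Rime (stressed vowel + following sounds) of 'light': -ight = /aɪt/
Rime of 'night': -ight = /aɪt/
/aɪt/ and /aɪt/ are the same ending sound, so the words rhyme.

Yes


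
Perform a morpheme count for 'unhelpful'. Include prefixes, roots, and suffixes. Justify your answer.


Decomposition: un- (prefix) + help (root) + -ful (suffix) = 3 morpheme(s)

3 morphemes


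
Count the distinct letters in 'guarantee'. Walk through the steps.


Unique letters in 'guarantee': {a, e, g, n, r, t, u} = 7 distinct letters.

7


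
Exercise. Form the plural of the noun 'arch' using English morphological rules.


Apply rule: Add -es (sibilant/fricative ending). 'arch' becomes 'arches'.

arches


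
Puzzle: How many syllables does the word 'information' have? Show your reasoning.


Break 'information' into syllables: in-for-ma-tion -> in | for | ma | tion = 4 syllables

4 syllables


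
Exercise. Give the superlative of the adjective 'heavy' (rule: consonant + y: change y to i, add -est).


Apply superlative formation (consonant + y: change y to i, add -est): 'heavy' -> 'heaviest'.

heaviest


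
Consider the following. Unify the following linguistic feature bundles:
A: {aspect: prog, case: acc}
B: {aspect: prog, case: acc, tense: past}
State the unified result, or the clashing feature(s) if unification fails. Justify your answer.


Compare features:
aspect: A=prog vs B=prog -> unified: prog
case: A=acc vs B=acc -> unified: acc
tense: A=_ vs B=past -> unified: past
No clashes found.

Unified: {aspect: prog, case: acc, tense: past}


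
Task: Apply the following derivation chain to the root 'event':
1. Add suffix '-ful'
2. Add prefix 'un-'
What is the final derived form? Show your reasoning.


Step 1: Add suffix '-ful' to 'event' = 'eventful'
Step 2: Add prefix 'un-' to 'eventful' = 'uneventful'

uneventful


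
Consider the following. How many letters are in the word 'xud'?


Spell out 'xud' and number each letter: x(1), u(2), d(3). Total: 3 letters.

3


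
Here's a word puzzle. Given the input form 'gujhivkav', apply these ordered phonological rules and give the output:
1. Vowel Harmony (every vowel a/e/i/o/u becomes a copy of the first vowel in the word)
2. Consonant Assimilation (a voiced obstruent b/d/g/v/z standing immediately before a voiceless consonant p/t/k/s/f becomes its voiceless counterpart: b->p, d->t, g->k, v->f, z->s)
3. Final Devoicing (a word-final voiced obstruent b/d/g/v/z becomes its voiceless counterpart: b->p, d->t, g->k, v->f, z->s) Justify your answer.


Starting form: 'gujhivkav'
Rule 1: Vowel Harmony: all vowels become 'u' (matching first vowel). 'gujhivkav' -> 'gujhuvkuv'
Rule 2: Consonant Assimilation: voiced obstruent before voiceless consonant becomes voiceless ('vk' -> 'fk'). 'gujhuvkuv' -> 'gujhufkuv'
Rule 3: Final Devoicing: word-final voiced obstruent 'v' becomes voiceless 'f'. 'gujhufkuv' -> 'gujhufkuf'
Final form: 'gujhufkuf'

gujhufkuf


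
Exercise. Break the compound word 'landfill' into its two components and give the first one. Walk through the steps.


Split 'landfill' into 'land' + 'fill'. The first part is 'land'.

land


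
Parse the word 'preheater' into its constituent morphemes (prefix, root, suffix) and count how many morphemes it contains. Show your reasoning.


Step 1: Identify prefix: 'pre' (meaning: before)
Step 2: Identify root: 'heat'
Step 3: Identify suffix(es): 'er'
Decomposition: pre- (prefix: before) + heat (root) + -er (suffix: one who)
Total morphemes: 3

3 morphemes (pre- (prefix: before) + heat (root) + -er (suffix: one who))


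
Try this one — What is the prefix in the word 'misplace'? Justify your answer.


The word 'misplace' = 'mis' (prefix) + 'place' (root). The prefix is 'mis'.

mis


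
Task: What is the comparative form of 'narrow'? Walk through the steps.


Apply comparative formation (add -er): 'narrow' -> 'narrower'.

narrower


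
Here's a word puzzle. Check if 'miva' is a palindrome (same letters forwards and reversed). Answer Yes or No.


Forward: 'miva'
Reversed: 'avim'
They differ.

No


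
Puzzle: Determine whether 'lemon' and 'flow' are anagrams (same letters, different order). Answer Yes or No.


Sorted letters of 'lemon': 'elmno'
Sorted letters of 'flow': 'flow'
They do not match.

No


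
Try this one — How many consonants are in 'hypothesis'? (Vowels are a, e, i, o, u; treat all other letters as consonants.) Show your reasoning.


Consonants in 'hypothesis': h, y, p, t, h, s, s = 7 consonants.

7


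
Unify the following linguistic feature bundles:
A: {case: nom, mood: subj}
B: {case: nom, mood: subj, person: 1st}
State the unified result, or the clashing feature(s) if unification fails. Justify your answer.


Compare features:
case: A=nom vs B=nom -> unified: nom
mood: A=subj vs B=subj -> unified: subj
person: A=_ vs B=1st -> unified: 1st
No clashes found.

Unified: {case: nom, mood: subj, person: 1st}


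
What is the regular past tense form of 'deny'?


Apply rule: Change -y to -ied. 'deny' becomes 'denied'.

denied


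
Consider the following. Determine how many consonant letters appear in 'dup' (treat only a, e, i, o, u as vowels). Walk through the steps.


Consonants in 'dup': d, p = 2 consonants.

2


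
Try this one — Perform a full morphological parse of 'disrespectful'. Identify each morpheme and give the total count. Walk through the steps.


Step 1: Identify prefix: 'dis' (meaning: not/apart)
Step 2: Identify root: 'respect'
Step 3: Identify suffix(es): 'ful'
Decomposition: dis- (prefix: not/apart) + respect (root) + -ful (suffix: full of)
Total morphemes: 3

3 morphemes (dis- (prefix: not/apart) + respect (root) + -ful (suffix: full of))


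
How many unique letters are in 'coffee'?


Unique letters in 'coffee': {c, e, f, o} = 4 distinct letters.

4


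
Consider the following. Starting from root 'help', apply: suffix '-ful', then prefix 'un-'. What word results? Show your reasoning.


Step 1: Add suffix '-ful' to 'help' = 'helpful'
Step 2: Add prefix 'un-' to 'helpful' = 'unhelpful'

unhelpful


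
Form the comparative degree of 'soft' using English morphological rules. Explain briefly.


Apply comparative formation (add -er): 'soft' -> 'softer'.

softer


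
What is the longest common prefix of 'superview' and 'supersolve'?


Compare from the start: 5 characters match: 'super'. Mismatch at position 6: 'v' vs 's'.

super


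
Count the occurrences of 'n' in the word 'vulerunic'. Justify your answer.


Letter 'n' in 'vulerunic': found at position(s) 7 = 1 occurrence(s).

1


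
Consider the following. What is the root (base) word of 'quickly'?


Remove suffix '-ly' from 'quickly' to get root 'quick'.

quick


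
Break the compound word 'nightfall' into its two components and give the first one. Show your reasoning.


Split 'nightfall' into 'night' + 'fall'. The first part is 'night'.

night


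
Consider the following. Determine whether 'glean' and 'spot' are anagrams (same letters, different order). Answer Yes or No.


Sorted letters of 'glean': 'aegln'
Sorted letters of 'spot': 'opst'
They do not match.

No


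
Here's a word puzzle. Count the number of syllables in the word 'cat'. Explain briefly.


Break 'cat' into syllables: cat -> cat = 1 syllable

1 syllable


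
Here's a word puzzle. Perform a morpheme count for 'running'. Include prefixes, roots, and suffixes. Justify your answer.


Decomposition: run (root) + -ing (suffix) = 2 morpheme(s)

2 morphemes


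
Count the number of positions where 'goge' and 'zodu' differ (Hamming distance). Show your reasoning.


Alignment:
Position 1: 'g' vs 'z' = DIFFER
Position 2: 'o' vs 'o' = match
Position 3: 'g' vs 'd' = DIFFER
Position 4: 'e' vs 'u' = DIFFER
Total differences: 3

3


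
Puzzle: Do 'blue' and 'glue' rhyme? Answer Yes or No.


Rime (stressed vowel + following sounds) of 'blue': -ue = /uː/
Rime of 'glue': -ue = /uː/
/uː/ and /uː/ are the same ending sound, so the words rhyme.

Yes


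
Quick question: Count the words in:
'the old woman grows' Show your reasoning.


Split into words: the | old | woman | grows = 4 words.

4


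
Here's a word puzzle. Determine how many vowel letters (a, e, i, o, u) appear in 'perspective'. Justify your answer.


Vowels in 'perspective': e, e, i, e = 4 vowels.

4


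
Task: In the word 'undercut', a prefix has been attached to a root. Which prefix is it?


The word 'undercut' = 'under' (prefix) + 'cut' (root). The prefix is 'under'.

under


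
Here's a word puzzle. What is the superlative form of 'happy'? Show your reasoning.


Apply superlative formation (consonant + y: change y to i, add -est): 'happy' -> 'happiest'.

happiest


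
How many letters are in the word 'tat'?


Spell out 'tat' and number each letter: t(1), a(2), t(3). Total: 3 letters.

3


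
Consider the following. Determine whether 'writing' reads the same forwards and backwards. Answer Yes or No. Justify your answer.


Forward: 'writing'
Reversed: 'gnitirw'
They differ.

No


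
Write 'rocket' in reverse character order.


Reverse 'rocket' character by character: 'tekcor'.

tekcor


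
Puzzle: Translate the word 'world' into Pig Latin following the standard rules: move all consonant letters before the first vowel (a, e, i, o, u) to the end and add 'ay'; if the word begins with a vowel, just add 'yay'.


'world': move consonant cluster 'w' to end and add 'ay': 'orldway'.

orldway


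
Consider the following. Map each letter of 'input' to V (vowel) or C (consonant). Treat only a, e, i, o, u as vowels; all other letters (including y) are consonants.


Letter mapping: i = V, n = C, p = C, u = V, t = C.

VCCVC


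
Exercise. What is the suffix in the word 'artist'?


The word 'artist' = 'art' (root) + '-ist' (suffix). The suffix is '-ist'.

ist


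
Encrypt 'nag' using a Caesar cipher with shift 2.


Shift each letter by 2: n -> p, a -> c, g -> i. Result: 'pci'.

pci


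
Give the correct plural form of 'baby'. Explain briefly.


Apply rule: Change -y to -ies (consonant + y). 'baby' becomes 'babies'.

babies


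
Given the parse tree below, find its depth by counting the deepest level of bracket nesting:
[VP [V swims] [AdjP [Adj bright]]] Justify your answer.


Count bracket nesting levels:
'[' at pos 0: depth = 1
'[' at pos 4: depth = 2
'[' at pos 14: depth = 2
'[' at pos 20: depth = 3
Maximum depth reached: 3

3


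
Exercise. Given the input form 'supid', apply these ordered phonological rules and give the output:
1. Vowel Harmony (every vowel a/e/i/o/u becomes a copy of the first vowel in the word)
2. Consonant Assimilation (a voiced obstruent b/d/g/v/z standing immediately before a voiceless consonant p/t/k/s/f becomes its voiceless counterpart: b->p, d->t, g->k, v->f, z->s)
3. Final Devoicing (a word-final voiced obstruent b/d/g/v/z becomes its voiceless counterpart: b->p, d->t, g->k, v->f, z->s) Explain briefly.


Starting form: 'supid'
Rule 1: Vowel Harmony: all vowels become 'u' (matching first vowel). 'supid' -> 'supud'
Rule 2: Consonant Assimilation: no voiced obstruent (b/d/g/v/z) stands immediately before a voiceless consonant (p/t/k/s/f). No change.
Rule 3: Final Devoicing: word-final voiced obstruent 'd' becomes voiceless 't'. 'supud' -> 'suput'
Final form: 'suput'

suput


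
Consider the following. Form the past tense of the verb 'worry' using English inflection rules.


Apply rule: Change -y to -ied. 'worry' becomes 'worried'.

worried


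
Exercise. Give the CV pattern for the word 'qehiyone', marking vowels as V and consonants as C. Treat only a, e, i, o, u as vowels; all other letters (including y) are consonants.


Letter mapping: q = C, e = V, h = C, i = V, y = C, o = V, n = C, e = V.

CVCVCVCV


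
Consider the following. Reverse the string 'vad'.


Reverse 'vad' character by character: 'dav'.

dav


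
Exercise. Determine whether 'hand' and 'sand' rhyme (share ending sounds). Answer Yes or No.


Rime (stressed vowel + following sounds) of 'hand': -and = /ænd/
Rime of 'sand': -and = /ænd/
/ænd/ and /ænd/ are the same ending sound, so the words rhyme.

Yes


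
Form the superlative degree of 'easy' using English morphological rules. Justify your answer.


Apply superlative formation (consonant + y: change y to i, add -est): 'easy' -> 'easiest'.

easiest


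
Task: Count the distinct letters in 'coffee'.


Unique letters in 'coffee': {c, e, f, o} = 4 distinct letters.

4


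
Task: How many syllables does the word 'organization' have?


Break 'organization' into syllables: or-gan-i-za-tion -> or | gan | i | za | tion = 5 syllables

5 syllables


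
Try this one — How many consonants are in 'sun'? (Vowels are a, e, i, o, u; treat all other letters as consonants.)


Consonants in 'sun': s, n = 2 consonants.

2


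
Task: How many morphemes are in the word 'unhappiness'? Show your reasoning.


Decomposition: un- (prefix) + happy (root) + -ness (suffix) = 3 morpheme(s)

3 morphemes


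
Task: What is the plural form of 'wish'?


Apply rule: Add -es (sibilant/fricative ending). 'wish' becomes 'wishes'.

wishes


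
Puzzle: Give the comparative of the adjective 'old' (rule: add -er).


Apply comparative formation (add -er): 'old' -> 'older'.

older


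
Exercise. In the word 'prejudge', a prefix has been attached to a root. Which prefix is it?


The word 'prejudge' = 'pre' (prefix) + 'judge' (root). The prefix is 'pre'.

pre


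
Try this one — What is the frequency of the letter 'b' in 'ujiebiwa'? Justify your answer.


Letter 'b' in 'ujiebiwa': found at position(s) 5 = 1 occurrence(s).

1


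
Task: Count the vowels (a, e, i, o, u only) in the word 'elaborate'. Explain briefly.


Vowels in 'elaborate': e, a, o, a, e = 5 vowels.

5


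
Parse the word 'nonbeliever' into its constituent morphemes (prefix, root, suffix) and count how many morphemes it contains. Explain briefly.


Step 1: Identify prefix: 'non' (meaning: not)
Step 2: Identify root: 'believe'
Step 3: Identify suffix(es): 'er'
Decomposition: non- (prefix: not) + believe (root) + -er (suffix: one who)
Total morphemes: 3

3 morphemes (non- (prefix: not) + believe (root) + -er (suffix: one who))


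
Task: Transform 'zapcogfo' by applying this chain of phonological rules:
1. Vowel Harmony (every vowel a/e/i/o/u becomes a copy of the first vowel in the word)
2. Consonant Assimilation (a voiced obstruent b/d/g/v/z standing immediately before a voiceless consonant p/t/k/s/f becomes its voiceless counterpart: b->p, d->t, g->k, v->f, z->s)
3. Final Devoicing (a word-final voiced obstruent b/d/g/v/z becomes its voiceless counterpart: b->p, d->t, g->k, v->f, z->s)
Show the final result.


Starting form: 'zapcogfo'
Rule 1: Vowel Harmony: all vowels become 'a' (matching first vowel). 'zapcogfo' -> 'zapcagfa'
Rule 2: Consonant Assimilation: voiced obstruent before voiceless consonant becomes voiceless ('gf' -> 'kf'). 'zapcagfa' -> 'zapcakfa'
Rule 3: Final Devoicing: the word ends in the vowel 'a', not a consonant. No change.
Final form: 'zapcakfa'

zapcakfa


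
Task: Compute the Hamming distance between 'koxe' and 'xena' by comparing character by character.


Alignment:
Position 1: 'k' vs 'x' = DIFFER
Position 2: 'o' vs 'e' = DIFFER
Position 3: 'x' vs 'n' = DIFFER
Position 4: 'e' vs 'a' = DIFFER
Total differences: 4

4


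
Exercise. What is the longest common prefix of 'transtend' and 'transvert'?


Compare from the start: 5 characters match: 'trans'. Mismatch at position 6: 't' vs 'v'.

trans


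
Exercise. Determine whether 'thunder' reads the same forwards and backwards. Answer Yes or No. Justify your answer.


Forward: 'thunder'
Reversed: 'rednuht'
They differ.

No


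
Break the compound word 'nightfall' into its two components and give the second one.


Split 'nightfall' into 'night' + 'fall'. The second part is 'fall'.

fall


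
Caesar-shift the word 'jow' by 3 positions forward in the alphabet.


Shift each letter by 3: j -> m, o -> r, w -> z. Result: 'mrz'.

mrz


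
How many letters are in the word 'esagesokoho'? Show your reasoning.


Spell out 'esagesokoho' and number each letter: e(1), s(2), a(3), g(4), e(5), s(6), o(7), k(8), o(9), h(10), o(11). Total: 11 letters.

11


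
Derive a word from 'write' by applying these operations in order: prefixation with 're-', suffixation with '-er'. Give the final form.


Step 1: Add prefix 're-' to 'write' = 'rewrite'
Step 2: Add suffix '-er' to 'rewrite' = 'rewriter'

rewriter


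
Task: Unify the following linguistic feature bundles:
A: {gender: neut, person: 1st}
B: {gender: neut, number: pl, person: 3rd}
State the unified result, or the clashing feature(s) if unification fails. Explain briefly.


Compare features:
gender: A=neut vs B=neut -> unified: neut
number: A=_ vs B=pl -> unified: pl
person: A=1st vs B=3rd -> CLASH
Clash detected on feature 'person' (1st vs 3rd); unification fails.

CLASH on 'person' (1st vs 3rd)


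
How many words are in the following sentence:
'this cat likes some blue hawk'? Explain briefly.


Split into words: this | cat | likes | some | blue | hawk = 6 words.

6


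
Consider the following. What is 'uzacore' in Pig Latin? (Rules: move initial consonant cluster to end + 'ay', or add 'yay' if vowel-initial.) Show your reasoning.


'uzacore' starts with a vowel, so add 'yay': 'uzacoreyay'.

uzacoreyay


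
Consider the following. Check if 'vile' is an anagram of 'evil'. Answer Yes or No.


Sorted letters of 'vile': 'eilv'
Sorted letters of 'evil': 'eilv'
They match.

Yes


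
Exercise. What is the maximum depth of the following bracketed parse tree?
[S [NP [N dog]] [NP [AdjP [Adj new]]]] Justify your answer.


Count bracket nesting levels:
'[' at pos 0: depth = 1
'[' at pos 3: depth = 2
'[' at pos 7: depth = 3
'[' at pos 16: depth = 2
'[' at pos 20: depth = 3
'[' at pos 26: depth = 4
Maximum depth reached: 4

4


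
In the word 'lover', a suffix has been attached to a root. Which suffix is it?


The word 'lover' = 'love' (root) + '-er' (suffix). The suffix is '-er'.

er


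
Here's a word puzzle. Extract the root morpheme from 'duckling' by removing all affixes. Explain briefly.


Remove suffix '-ling' from 'duckling' to get root 'duck'.

duck


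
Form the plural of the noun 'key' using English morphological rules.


Apply rule: Add -s. 'key' becomes 'keys'.

keys


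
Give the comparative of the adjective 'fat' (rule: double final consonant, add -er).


Apply comparative formation (double final consonant, add -er): 'fat' -> 'fatter'.

fatter


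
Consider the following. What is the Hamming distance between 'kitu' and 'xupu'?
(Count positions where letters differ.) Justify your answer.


Alignment:
Position 1: 'k' vs 'x' = DIFFER
Position 2: 'i' vs 'u' = DIFFER
Position 3: 't' vs 'p' = DIFFER
Position 4: 'u' vs 'u' = match
Total differences: 3

3


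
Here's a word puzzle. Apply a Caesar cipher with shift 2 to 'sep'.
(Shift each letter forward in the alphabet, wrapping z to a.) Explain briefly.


Shift each letter by 2: s -> u, e -> g, p -> r. Result: 'ugr'.

ugr


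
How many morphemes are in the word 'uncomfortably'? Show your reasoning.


Decomposition: un- (prefix) + comfort (root) + -able (suffix) + -ly (suffix) = 4 morpheme(s)

4 morphemes


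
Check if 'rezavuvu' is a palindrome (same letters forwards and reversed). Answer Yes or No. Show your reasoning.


Forward: 'rezavuvu'
Reversed: 'uvuvazer'
They differ.

No


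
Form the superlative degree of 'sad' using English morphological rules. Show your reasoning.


Apply superlative formation (double final consonant, add -est): 'sad' -> 'saddest'.

saddest


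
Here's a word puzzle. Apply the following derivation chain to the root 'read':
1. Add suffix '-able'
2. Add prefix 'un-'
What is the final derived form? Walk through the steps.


Step 1: Add suffix '-able' to 'read' = 'readable'
Step 2: Add prefix 'un-' to 'readable' = 'unreadable'

unreadable


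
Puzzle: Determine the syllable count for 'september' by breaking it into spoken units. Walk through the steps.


Break 'september' into syllables: sep-tem-ber -> sep | tem | ber = 3 syllables

3 syllables


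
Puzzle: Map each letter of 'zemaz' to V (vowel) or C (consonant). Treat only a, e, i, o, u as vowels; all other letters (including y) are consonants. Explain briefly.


Letter mapping: z = C, e = V, m = C, a = V, z = C.

CVCVC


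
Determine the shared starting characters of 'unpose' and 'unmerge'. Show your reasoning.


Compare from the start: 2 characters match: 'un'. Mismatch at position 3: 'p' vs 'm'.

un


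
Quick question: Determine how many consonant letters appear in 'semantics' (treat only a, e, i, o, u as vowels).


Consonants in 'semantics': s, m, n, t, c, s = 6 consonants.

6


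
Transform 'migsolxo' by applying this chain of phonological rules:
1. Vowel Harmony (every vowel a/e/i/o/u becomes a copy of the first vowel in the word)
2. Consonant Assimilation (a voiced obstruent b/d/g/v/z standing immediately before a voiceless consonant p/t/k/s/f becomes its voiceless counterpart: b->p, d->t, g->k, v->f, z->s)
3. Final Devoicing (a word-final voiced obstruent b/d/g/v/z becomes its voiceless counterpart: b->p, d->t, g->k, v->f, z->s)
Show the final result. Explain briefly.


Starting form: 'migsolxo'
Rule 1: Vowel Harmony: all vowels become 'i' (matching first vowel). 'migsolxo' -> 'migsilxi'
Rule 2: Consonant Assimilation: voiced obstruent before voiceless consonant becomes voiceless ('gs' -> 'ks'). 'migsilxi' -> 'miksilxi'
Rule 3: Final Devoicing: the word ends in the vowel 'i', not a consonant. No change.
Final form: 'miksilxi'

miksilxi


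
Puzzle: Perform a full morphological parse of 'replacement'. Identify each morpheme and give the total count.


Step 1: Identify prefix: 're' (meaning: again)
Step 2: Identify root: 'place'
Step 3: Identify suffix(es): 'ment'
Decomposition: re- (prefix: again) + place (root) + -ment (suffix: action/result)
Total morphemes: 3

3 morphemes (re- (prefix: again) + place (root) + -ment (suffix: action/result))


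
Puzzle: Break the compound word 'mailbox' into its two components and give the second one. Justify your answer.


Split 'mailbox' into 'mail' + 'box'. The second part is 'box'.

box


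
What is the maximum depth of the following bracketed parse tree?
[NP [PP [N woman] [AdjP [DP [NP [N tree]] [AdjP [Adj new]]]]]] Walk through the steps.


Count bracket nesting levels:
'[' at pos 0: depth = 1
'[' at pos 4: depth = 2
'[' at pos 8: depth = 3
'[' at pos 18: depth = 3
'[' at pos 24: depth = 4
'[' at pos 28: depth = 5
'[' at pos 32: depth = 6
'[' at pos 42: depth = 5
'[' at pos 48: depth = 6
Maximum depth reached: 6

6


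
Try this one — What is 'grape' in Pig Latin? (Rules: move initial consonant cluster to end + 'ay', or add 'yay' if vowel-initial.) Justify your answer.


'grape': move consonant cluster 'gr' to end and add 'ay': 'apegray'.

apegray


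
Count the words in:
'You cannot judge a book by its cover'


Split into words: You | cannot | judge | a | book | by | its | cover = 8 words.

8


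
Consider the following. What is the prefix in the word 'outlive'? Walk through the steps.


The word 'outlive' = 'out' (prefix) + 'live' (root). The prefix is 'out'.

out


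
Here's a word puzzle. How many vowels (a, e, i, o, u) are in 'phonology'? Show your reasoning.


Vowels in 'phonology': o, o, o = 3 vowels.

3


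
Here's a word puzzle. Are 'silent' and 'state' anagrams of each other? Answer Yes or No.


Sorted letters of 'silent': 'eilnst'
Sorted letters of 'state': 'aestt'
They do not match.

No


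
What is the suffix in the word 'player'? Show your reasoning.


The word 'player' = 'play' (root) + '-er' (suffix). The suffix is '-er'.

er


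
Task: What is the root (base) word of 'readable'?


Remove suffix '-able' from 'readable' to get root 'read'.

read


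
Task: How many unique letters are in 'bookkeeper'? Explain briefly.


Unique letters in 'bookkeeper': {b, e, k, o, p, r} = 6 distinct letters.

6


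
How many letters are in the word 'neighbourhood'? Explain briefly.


Spell out 'neighbourhood' and number each letter: n(1), e(2), i(3), g(4), h(5), b(6), o(7), u(8), r(9), h(10), o(11), o(12), d(13). Total: 13 letters.

13


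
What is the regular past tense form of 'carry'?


Apply rule: Change -y to -ied. 'carry' becomes 'carried'.

carried


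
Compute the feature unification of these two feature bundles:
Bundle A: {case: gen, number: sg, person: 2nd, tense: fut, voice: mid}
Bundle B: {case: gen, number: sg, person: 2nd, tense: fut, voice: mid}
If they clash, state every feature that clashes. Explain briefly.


Compare features:
case: A=gen vs B=gen -> unified: gen
number: A=sg vs B=sg -> unified: sg
person: A=2nd vs B=2nd -> unified: 2nd
tense: A=fut vs B=fut -> unified: fut
voice: A=mid vs B=mid -> unified: mid
No clashes found.

Unified: {case: gen, number: sg, person: 2nd, tense: fut, voice: mid}


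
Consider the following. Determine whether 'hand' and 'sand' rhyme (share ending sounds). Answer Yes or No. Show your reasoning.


Rime (stressed vowel + following sounds) of 'hand': -and = /ænd/
Rime of 'sand': -and = /ænd/
/ænd/ and /ænd/ are the same ending sound, so the words rhyme.

Yes


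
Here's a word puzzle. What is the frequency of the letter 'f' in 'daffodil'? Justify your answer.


Letter 'f' in 'daffodil': found at position(s) 3, 4 = 2 occurrence(s).

2


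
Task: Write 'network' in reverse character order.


Reverse 'network' character by character: 'krowten'.

krowten


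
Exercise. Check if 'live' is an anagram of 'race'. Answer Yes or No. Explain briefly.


Sorted letters of 'live': 'eilv'
Sorted letters of 'race': 'acer'
They do not match.

No


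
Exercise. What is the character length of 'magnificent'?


Spell out 'magnificent' and number each letter: m(1), a(2), g(3), n(4), i(5), f(6), i(7), c(8), e(9), n(10), t(11). Total: 11 letters.

11


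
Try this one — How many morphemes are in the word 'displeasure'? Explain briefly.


Decomposition: dis- (prefix) + please (root) + -ure (suffix) = 3 morpheme(s)

3 morphemes


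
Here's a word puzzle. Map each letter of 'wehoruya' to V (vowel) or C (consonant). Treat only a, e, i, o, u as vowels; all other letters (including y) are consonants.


Letter mapping: w = C, e = V, h = C, o = V, r = C, u = V, y = C, a = V.

CVCVCVCV


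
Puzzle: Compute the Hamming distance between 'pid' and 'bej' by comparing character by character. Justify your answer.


Alignment:
Position 1: 'p' vs 'b' = DIFFER
Position 2: 'i' vs 'e' = DIFFER
Position 3: 'd' vs 'j' = DIFFER
Total differences: 3

3


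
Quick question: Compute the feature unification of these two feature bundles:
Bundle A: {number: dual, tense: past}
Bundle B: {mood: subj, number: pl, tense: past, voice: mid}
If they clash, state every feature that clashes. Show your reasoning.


Compare features:
mood: A=_ vs B=subj -> unified: subj
number: A=dual vs B=pl -> CLASH
tense: A=past vs B=past -> unified: past
voice: A=_ vs B=mid -> unified: mid
Clash detected on feature 'number' (dual vs pl); unification fails.

CLASH on 'number' (dual vs pl)


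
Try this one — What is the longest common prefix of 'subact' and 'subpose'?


Compare from the start: 3 characters match: 'sub'. Mismatch at position 4: 'a' vs 'p'.

sub


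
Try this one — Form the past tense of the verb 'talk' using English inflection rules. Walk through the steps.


Apply rule: Add -ed. 'talk' becomes 'talked'.

talked


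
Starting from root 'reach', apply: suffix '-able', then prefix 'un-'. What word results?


Step 1: Add suffix '-able' to 'reach' = 'reachable'
Step 2: Add prefix 'un-' to 'reachable' = 'unreachable'

unreachable


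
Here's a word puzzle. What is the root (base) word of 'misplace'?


Remove prefix 'mis' from 'misplace' to get root 'place'.

place


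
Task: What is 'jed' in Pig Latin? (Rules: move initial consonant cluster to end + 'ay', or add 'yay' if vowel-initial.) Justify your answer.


'jed': move consonant cluster 'j' to end and add 'ay': 'edjay'.

edjay


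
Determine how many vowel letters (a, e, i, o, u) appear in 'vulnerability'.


Vowels in 'vulnerability': u, e, a, i, i = 5 vowels.

5


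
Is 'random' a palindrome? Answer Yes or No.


Forward: 'random'
Reversed: 'modnar'
They differ.

No


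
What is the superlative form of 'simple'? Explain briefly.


Apply superlative formation (ends in e: add -st): 'simple' -> 'simplest'.

simplest


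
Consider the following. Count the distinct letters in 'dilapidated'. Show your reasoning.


Unique letters in 'dilapidated': {a, d, e, i, l, p, t} = 7 distinct letters.

7


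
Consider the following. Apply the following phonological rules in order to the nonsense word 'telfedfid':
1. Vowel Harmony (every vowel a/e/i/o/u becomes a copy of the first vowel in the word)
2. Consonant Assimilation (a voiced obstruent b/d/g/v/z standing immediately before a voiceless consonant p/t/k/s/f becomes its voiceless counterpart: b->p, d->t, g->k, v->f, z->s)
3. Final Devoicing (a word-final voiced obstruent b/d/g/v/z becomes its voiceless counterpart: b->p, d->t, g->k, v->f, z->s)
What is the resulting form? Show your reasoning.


Starting form: 'telfedfid'
Rule 1: Vowel Harmony: all vowels become 'e' (matching first vowel). 'telfedfid' -> 'telfedfed'
Rule 2: Consonant Assimilation: voiced obstruent before voiceless consonant becomes voiceless ('df' -> 'tf'). 'telfedfed' -> 'telfetfed'
Rule 3: Final Devoicing: word-final voiced obstruent 'd' becomes voiceless 't'. 'telfetfed' -> 'telfetfet'
Final form: 'telfetfet'

telfetfet


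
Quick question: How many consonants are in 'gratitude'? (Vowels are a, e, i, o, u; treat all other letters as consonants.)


Consonants in 'gratitude': g, r, t, t, d = 5 consonants.

5


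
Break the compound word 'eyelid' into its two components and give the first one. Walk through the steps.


Split 'eyelid' into 'eye' + 'lid'. The first part is 'eye'.

eye


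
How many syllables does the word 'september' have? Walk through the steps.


Break 'september' into syllables: sep-tem-ber -> sep | tem | ber = 3 syllables

3 syllables


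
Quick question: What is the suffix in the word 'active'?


The word 'active' = 'act' (root) + '-ive' (suffix). The suffix is '-ive'.

ive


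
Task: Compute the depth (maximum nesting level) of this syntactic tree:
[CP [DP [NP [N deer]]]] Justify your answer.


Count bracket nesting levels:
'[' at pos 0: depth = 1
'[' at pos 4: depth = 2
'[' at pos 8: depth = 3
'[' at pos 12: depth = 4
Maximum depth reached: 4

4


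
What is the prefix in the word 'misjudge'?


The word 'misjudge' = 'mis' (prefix) + 'judge' (root). The prefix is 'mis'.

mis


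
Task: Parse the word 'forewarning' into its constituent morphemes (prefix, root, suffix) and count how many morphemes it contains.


Step 1: Identify prefix: 'fore' (meaning: before/front)
Step 2: Identify root: 'warn'
Step 3: Identify suffix(es): 'ing'
Decomposition: fore- (prefix: before/front) + warn (root) + -ing (suffix: ongoing action)
Total morphemes: 3

3 morphemes (fore- (prefix: before/front) + warn (root) + -ing (suffix: ongoing action))


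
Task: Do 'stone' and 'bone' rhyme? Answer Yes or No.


Rime (stressed vowel + following sounds) of 'stone': -one = /oʊn/
Rime of 'bone': -one = /oʊn/
/oʊn/ and /oʊn/ are the same ending sound, so the words rhyme.

Yes


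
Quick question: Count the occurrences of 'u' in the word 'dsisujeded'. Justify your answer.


Letter 'u' in 'dsisujeded': found at position(s) 5 = 1 occurrence(s).

1


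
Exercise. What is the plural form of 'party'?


Apply rule: Change -y to -ies (consonant + y). 'party' becomes 'parties'.

parties


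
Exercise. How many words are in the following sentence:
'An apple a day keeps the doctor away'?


Split into words: An | apple | a | day | keeps | the | doctor | away = 8 words.

8


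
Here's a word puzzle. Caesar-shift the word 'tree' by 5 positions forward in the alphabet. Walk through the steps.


Shift each letter by 5: t -> y, r -> w, e -> j, e -> j. Result: 'ywjj'.

ywjj


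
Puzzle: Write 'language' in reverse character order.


Reverse 'language' character by character: 'egaugnal'.

egaugnal


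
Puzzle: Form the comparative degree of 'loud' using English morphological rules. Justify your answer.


Apply comparative formation (add -er): 'loud' -> 'louder'.

louder


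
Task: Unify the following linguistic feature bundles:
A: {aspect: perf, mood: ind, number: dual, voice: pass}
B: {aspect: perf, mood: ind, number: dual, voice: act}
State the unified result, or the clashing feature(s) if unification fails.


Compare features:
aspect: A=perf vs B=perf -> unified: perf
mood: A=ind vs B=ind -> unified: ind
number: A=dual vs B=dual -> unified: dual
voice: A=pass vs B=act -> CLASH
Clash detected on feature 'voice' (pass vs act); unification fails.

CLASH on 'voice' (pass vs act)


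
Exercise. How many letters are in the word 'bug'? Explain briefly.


Spell out 'bug' and number each letter: b(1), u(2), g(3). Total: 3 letters.

3


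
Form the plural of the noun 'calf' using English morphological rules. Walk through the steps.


Apply rule: Change -f to -ves. 'calf' becomes 'calves'.

calves


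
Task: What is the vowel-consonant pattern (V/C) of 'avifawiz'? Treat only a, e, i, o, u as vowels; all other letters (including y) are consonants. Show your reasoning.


Letter mapping: a = V, v = C, i = V, f = C, a = V, w = C, i = V, z = C.

VCVCVCVC


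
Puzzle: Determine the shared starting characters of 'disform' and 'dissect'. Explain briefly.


Compare from the start: 3 characters match: 'dis'. Mismatch at position 4: 'f' vs 's'.

dis


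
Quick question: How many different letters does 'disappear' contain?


Unique letters in 'disappear': {a, d, e, i, p, r, s} = 7 distinct letters.

7


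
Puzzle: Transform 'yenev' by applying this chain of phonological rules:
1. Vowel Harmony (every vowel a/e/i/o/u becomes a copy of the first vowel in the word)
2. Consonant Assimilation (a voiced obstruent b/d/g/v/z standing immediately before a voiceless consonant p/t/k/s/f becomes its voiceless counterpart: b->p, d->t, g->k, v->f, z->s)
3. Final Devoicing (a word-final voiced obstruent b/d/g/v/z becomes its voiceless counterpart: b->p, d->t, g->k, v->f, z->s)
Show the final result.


Starting form: 'yenev'
Rule 1: Vowel Harmony: all vowels already match. No change.
Rule 2: Consonant Assimilation: no voiced obstruent (b/d/g/v/z) stands immediately before a voiceless consonant (p/t/k/s/f). No change.
Rule 3: Final Devoicing: word-final voiced obstruent 'v' becomes voiceless 'f'. 'yenev' -> 'yenef'
Final form: 'yenef'

yenef


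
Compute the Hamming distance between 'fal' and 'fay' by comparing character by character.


Alignment:
Position 1: 'f' vs 'f' = match
Position 2: 'a' vs 'a' = match
Position 3: 'l' vs 'y' = DIFFER
Total differences: 1

1


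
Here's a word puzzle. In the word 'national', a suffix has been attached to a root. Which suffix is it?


The word 'national' = 'nation' (root) + '-al' (suffix). The suffix is '-al'.

al


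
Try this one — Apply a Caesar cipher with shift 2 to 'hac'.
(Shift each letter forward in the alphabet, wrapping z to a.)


Shift each letter by 2: h -> j, a -> c, c -> e. Result: 'jce'.

jce


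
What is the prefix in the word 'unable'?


The word 'unable' = 'un' (prefix) + 'able' (root). The prefix is 'un'.

un


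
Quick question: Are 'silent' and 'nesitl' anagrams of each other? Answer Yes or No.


Sorted letters of 'silent': 'eilnst'
Sorted letters of 'nesitl': 'eilnst'
They match.

Yes


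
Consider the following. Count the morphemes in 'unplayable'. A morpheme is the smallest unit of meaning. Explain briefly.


Decomposition: un- (prefix) + play (root) + -able (suffix) = 3 morpheme(s)

3 morphemes


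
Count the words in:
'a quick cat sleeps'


Split into words: a | quick | cat | sleeps = 4 words.

4


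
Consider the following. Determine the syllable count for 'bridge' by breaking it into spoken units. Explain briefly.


Break 'bridge' into syllables: bridge -> bridge = 1 syllable

1 syllable


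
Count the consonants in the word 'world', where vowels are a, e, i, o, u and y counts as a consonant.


Consonants in 'world': w, r, l, d = 4 consonants.

4


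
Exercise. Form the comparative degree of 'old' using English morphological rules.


Apply comparative formation (add -er): 'old' -> 'older'.

older


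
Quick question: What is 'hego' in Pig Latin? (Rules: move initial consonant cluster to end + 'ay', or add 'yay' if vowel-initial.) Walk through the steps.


'hego': move consonant cluster 'h' to end and add 'ay': 'egohay'.

egohay


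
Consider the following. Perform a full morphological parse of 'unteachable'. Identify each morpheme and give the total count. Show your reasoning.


Step 1: Identify prefix: 'un' (meaning: not/reverse)
Step 2: Identify root: 'teach'
Step 3: Identify suffix(es): 'able'
Decomposition: un- (prefix: not/reverse) + teach (root) + -able (suffix: capable of)
Total morphemes: 3

3 morphemes (un- (prefix: not/reverse) + teach (root) + -able (suffix: capable of))
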